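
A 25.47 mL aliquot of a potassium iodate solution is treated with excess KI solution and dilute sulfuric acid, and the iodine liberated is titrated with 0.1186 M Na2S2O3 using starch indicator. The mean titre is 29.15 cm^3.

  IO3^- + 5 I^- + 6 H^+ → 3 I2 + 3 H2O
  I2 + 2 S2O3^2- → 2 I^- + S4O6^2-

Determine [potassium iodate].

0.02262 M

n(S2O3^2-) = 0.02915 × 0.1186 = 3.457 × 10^-3 mol
n(I2) = n(S2O3^2-)/2 = 1.729 × 10^-3 mol
From the 1:3 ratio, n(IO3^-) in the aliquot = 1/3 × 1.729 × 10^-3 = 5.762 × 10^-4 mol
[IO3^-] = 5.762 × 10^-4 / 0.02547 = 0.02262 mol/L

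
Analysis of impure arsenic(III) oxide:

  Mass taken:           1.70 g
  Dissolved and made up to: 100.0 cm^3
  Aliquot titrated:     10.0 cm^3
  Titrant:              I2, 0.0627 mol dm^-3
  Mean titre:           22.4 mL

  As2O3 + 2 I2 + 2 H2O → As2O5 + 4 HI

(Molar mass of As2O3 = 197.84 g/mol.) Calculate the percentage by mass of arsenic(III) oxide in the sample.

81.7 %

n(I2) per titration = 0.0224 × 0.0627 = 1.40 × 10^-3 mol
From the 1:2 ratio, n(As2O3) in each aliquot = 1/2 × 1.40 × 10^-3 = 7.02 × 10^-4 mol
n(As2O3) in the whole flask = 7.02 × 10^-4 × 100.0/10.0 = 7.02 × 10^-3 mol
mass of As2O3 = 7.02 × 10^-3 × 197.84 = 1.39 g
% As2O3 = 1.39 / 1.70 × 100 = 81.7 %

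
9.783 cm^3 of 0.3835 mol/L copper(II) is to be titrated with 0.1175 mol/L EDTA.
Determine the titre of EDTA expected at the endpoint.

Cu^2+ + EDTA^4- → [Cu(EDTA)]^2-
n(Cu2+) = 0.009783 L × 0.3835 mol/L = 3.752 × 10^-3 mol
n(EDTA) = 3.752 × 10^-3 mol (1:1 stoichiometry)
V(EDTA) = 3.752 × 10^-3 mol / 0.1175 mol/L = 0.03193 L = 31.93 mL

31.93 mL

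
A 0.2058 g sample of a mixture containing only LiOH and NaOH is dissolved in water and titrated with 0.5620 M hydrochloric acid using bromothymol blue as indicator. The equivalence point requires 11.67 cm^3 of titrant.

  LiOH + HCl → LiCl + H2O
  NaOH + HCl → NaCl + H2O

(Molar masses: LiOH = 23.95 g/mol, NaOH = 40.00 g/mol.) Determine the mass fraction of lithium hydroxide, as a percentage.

n(HCl) = 0.01167 × 0.5620 = 6.559 × 10^-3 mol
Let x = n(LiOH), y = n(NaOH).
Titrant: 1x + 1y = 6.559 × 10^-3;  mass: 23.95x + 40.00y = 0.2058
Solving, x = 3.523 × 10^-3 mol, y = 3.036 × 10^-3 mol
mass of LiOH = 3.523 × 10^-3 × 23.95 = 0.08437 g
% LiOH = 0.08437 / 0.2058 × 100 = 41.00 %

41.00 %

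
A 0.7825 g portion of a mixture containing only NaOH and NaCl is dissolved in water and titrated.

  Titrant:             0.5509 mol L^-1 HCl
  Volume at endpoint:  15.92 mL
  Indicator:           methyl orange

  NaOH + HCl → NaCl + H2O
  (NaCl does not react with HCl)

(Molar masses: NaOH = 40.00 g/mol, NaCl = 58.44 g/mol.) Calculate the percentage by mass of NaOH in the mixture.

44.83 %

n(HCl) = 0.01592 × 0.5509 = 8.770 × 10^-3 mol
Let x = n(NaOH), y = n(NaCl).
Titrant: 1x = 8.770 × 10^-3;  mass: 40.00x + 58.44y = 0.7825
Solving, x = 8.770 × 10^-3 mol, y = 7.387 × 10^-3 mol
mass of NaOH = 8.770 × 10^-3 × 40.00 = 0.3508 g
% NaOH = 0.3508 / 0.7825 × 100 = 44.83 %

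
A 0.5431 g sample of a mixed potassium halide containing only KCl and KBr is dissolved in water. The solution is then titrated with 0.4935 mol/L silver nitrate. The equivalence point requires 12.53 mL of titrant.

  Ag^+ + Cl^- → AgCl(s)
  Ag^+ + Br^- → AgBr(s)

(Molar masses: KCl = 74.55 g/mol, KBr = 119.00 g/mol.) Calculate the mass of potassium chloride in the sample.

n(AgNO3) = 0.01253 × 0.4935 = 6.184 × 10^-3 mol
Let x = n(KCl), y = n(KBr).
Titrant: 1x + 1y = 6.184 × 10^-3;  mass: 74.55x + 119.00y = 0.5431
Solving, x = 4.336 × 10^-3 mol, y = 1.847 × 10^-3 mol
mass of KCl = 4.336 × 10^-3 × 74.55 = 0.3233 g

0.3233 g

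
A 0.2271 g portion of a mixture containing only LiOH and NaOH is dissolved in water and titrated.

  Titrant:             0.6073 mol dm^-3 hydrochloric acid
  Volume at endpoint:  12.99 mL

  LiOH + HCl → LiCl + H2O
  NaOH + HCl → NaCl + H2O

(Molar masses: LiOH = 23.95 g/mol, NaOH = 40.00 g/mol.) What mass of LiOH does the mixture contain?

n(HCl) = 0.01299 × 0.6073 = 7.889 × 10^-3 mol
Let x = n(LiOH), y = n(NaOH).
Titrant: 1x + 1y = 7.889 × 10^-3;  mass: 23.95x + 40.00y = 0.2271
Solving, x = 5.511 × 10^-3 mol, y = 2.378 × 10^-3 mol
mass of LiOH = 5.511 × 10^-3 × 23.95 = 0.1320 g

0.1320 g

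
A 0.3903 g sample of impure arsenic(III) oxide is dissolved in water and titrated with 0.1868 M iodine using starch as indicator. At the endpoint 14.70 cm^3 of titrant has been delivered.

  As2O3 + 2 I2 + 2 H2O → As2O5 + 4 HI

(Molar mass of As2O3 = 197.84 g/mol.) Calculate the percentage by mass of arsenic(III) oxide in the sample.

n(I2) = 0.01470 L × 0.1868 mol/L = 2.746 × 10^-3 mol
From the 1:2 ratio, n(As2O3) = 1/2 × 2.746 × 10^-3 = 1.373 × 10^-3 mol
mass of As2O3 = 1.373 × 10^-3 × 197.84 g/mol = 0.2716 g
% As2O3 = 0.2716 / 0.3903 × 100 = 69.60 %

69.60 %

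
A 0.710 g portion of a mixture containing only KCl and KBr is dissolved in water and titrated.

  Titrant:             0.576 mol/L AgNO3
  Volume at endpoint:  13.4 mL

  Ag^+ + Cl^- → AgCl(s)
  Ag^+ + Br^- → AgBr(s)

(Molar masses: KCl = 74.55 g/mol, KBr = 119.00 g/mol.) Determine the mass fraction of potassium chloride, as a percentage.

49.2 %

n(AgNO3) = 0.0134 × 0.576 = 7.72 × 10^-3 mol
Let x = n(KCl), y = n(KBr).
Titrant: 1x + 1y = 7.72 × 10^-3;  mass: 74.55x + 119.00y = 0.710
Solving, x = 4.69 × 10^-3 mol, y = 3.03 × 10^-3 mol
mass of KCl = 4.69 × 10^-3 × 74.55 = 0.350 g
% KCl = 0.350 / 0.710 × 100 = 49.2 %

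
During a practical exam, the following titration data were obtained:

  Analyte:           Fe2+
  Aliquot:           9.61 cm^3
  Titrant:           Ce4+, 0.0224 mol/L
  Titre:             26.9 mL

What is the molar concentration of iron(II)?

Ce^4+ + Fe^2+ → Ce^3+ + Fe^3+
n(Ce4+) = 0.0269 L × 0.0224 mol/L = 6.03 × 10^-4 mol
n(Fe2+) = 6.03 × 10^-4 mol (1:1 mole ratio)
[Fe2+] = 6.03 × 10^-4 mol / 0.00961 L = 0.0627 mol/L

0.0627 mol/L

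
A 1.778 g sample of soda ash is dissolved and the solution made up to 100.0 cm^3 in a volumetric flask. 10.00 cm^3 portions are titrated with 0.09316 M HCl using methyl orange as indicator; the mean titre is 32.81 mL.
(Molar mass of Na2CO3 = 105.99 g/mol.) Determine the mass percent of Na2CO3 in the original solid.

91.10 %

Na2CO3 + 2 HCl → 2 NaCl + H2O + CO2
n(HCl) per titration = 0.03281 × 0.09316 = 3.057 × 10^-3 mol
From the 1:2 ratio, n(Na2CO3) in each aliquot = 1/2 × 3.057 × 10^-3 = 1.528 × 10^-3 mol
n(Na2CO3) in the whole flask = 1.528 × 10^-3 × 100.0/10.00 = 0.01528 mol
mass of Na2CO3 = 0.01528 × 105.99 = 1.620 g
% Na2CO3 = 1.620 / 1.778 × 100 = 91.10 %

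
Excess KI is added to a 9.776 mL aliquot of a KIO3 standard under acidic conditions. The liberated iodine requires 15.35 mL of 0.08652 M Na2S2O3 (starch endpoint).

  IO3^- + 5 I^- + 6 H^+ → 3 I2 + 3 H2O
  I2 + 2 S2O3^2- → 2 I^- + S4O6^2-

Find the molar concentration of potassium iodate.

0.02264 M

n(S2O3^2-) = 0.01535 × 0.08652 = 1.328 × 10^-3 mol
n(I2) = n(S2O3^2-)/2 = 6.640 × 10^-4 mol
From the 1:3 ratio, n(IO3^-) in the aliquot = 1/3 × 6.640 × 10^-4 = 2.213 × 10^-4 mol
[IO3^-] = 2.213 × 10^-4 / 0.009776 = 0.02264 mol/L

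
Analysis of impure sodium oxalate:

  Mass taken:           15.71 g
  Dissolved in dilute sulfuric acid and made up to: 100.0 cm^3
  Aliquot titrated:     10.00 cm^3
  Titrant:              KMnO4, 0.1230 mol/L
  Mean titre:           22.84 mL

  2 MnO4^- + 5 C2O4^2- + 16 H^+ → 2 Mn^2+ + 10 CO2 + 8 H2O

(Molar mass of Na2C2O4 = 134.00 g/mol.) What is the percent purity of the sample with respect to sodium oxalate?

59.91 %

n(KMnO4) per titration = 0.02284 × 0.1230 = 2.809 × 10^-3 mol
From the 5:2 ratio, n(Na2C2O4) in each aliquot = 5/2 × 2.809 × 10^-3 = 7.023 × 10^-3 mol
n(Na2C2O4) in the whole flask = 7.023 × 10^-3 × 100.0/10.00 = 0.07023 mol
mass of Na2C2O4 = 0.07023 × 134.00 = 9.411 g
% Na2C2O4 = 9.411 / 15.71 × 100 = 59.91 %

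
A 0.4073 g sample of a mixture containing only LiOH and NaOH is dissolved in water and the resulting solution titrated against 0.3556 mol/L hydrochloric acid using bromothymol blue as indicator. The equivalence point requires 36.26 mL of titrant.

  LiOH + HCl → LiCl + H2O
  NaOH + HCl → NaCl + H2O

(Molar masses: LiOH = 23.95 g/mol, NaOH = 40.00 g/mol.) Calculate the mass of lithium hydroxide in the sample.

n(HCl) = 0.03626 × 0.3556 = 0.01289 mol
Let x = n(LiOH), y = n(NaOH).
Titrant: 1x + 1y = 0.01289;  mass: 23.95x + 40.00y = 0.4073
Solving, x = 6.758 × 10^-3 mol, y = 6.136 × 10^-3 mol
mass of LiOH = 6.758 × 10^-3 × 23.95 = 0.1618 g

0.1618 g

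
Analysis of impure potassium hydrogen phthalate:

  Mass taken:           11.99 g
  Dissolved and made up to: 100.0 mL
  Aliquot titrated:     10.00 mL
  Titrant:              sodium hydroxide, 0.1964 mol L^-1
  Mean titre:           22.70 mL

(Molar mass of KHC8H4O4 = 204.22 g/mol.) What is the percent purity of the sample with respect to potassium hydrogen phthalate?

75.94 %

KHC8H4O4 + NaOH → KNaC8H4O4 + H2O
n(NaOH) per titration = 0.02270 × 0.1964 = 4.458 × 10^-3 mol
n(KHC8H4O4) in each aliquot = 4.458 × 10^-3 mol (1:1 ratio)
n(KHC8H4O4) in the whole flask = 4.458 × 10^-3 × 100.0/10.00 = 0.04458 mol
mass of KHC8H4O4 = 0.04458 × 204.22 = 9.105 g
% KHC8H4O4 = 9.105 / 11.99 × 100 = 75.94 %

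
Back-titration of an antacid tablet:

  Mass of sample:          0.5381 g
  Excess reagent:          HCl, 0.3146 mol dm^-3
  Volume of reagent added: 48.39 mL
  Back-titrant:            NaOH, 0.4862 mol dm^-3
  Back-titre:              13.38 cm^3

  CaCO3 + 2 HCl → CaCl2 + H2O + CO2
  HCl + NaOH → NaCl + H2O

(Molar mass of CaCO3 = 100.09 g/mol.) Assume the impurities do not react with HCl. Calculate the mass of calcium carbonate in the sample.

0.4363 g

n(HCl) added = 0.04839 × 0.3146 = 0.01522 mol
n(NaOH) used in back-titration = 0.01338 × 0.4862 = 6.505 × 10^-3 mol
n(HCl) left over = 6.505 × 10^-3 mol (1:1 ratio)
n(HCl) consumed by analyte = 0.01522 − 6.505 × 10^-3 = 8.718 × 10^-3 mol
From the 1:2 ratio, n(CaCO3) = 1/2 × 8.718 × 10^-3 = 4.359 × 10^-3 mol
mass of CaCO3 = 4.359 × 10^-3 × 100.09 = 0.4363 g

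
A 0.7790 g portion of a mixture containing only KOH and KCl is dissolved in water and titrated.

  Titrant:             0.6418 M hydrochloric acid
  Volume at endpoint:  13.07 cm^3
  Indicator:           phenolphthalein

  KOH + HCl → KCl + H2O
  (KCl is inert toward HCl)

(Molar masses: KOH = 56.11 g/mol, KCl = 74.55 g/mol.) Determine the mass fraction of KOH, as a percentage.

60.42 %

n(HCl) = 0.01307 × 0.6418 = 8.388 × 10^-3 mol
Let x = n(KOH), y = n(KCl).
Titrant: 1x = 8.388 × 10^-3;  mass: 56.11x + 74.55y = 0.7790
Solving, x = 8.388 × 10^-3 mol, y = 4.136 × 10^-3 mol
mass of KOH = 8.388 × 10^-3 × 56.11 = 0.4707 g
% KOH = 0.4707 / 0.7790 × 100 = 60.42 %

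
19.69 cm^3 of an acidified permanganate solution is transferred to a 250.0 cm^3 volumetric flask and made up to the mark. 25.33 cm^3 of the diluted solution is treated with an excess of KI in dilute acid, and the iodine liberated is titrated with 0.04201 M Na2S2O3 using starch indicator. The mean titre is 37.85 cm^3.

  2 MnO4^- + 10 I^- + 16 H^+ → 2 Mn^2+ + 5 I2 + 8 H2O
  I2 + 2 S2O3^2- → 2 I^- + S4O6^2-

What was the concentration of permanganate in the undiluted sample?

0.1594 M

n(S2O3^2-) = 0.03785 × 0.04201 = 1.590 × 10^-3 mol
n(I2) = n(S2O3^2-)/2 = 7.950 × 10^-4 mol
From the 2:5 ratio, n(MnO4^-) in the aliquot = 2/5 × 7.950 × 10^-4 = 3.180 × 10^-4 mol
[MnO4^-]_dilute = 3.180 × 10^-4 / 0.02533 = 0.01255 mol/L
[MnO4^-]_original = 0.01255 × 250.0/19.69 = 0.1594 mol/L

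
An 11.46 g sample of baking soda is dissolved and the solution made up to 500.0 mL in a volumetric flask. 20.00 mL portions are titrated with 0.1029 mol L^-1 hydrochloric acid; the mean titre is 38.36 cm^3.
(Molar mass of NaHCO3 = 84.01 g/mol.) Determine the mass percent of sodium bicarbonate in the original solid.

72.34 %

NaHCO3 + HCl → NaCl + H2O + CO2
n(HCl) per titration = 0.03836 × 0.1029 = 3.947 × 10^-3 mol
n(NaHCO3) in each aliquot = 3.947 × 10^-3 mol (1:1 ratio)
n(NaHCO3) in the whole flask = 3.947 × 10^-3 × 500.0/20.00 = 0.09868 mol
mass of NaHCO3 = 0.09868 × 84.01 = 8.290 g
% NaHCO3 = 8.290 / 11.46 × 100 = 72.34 %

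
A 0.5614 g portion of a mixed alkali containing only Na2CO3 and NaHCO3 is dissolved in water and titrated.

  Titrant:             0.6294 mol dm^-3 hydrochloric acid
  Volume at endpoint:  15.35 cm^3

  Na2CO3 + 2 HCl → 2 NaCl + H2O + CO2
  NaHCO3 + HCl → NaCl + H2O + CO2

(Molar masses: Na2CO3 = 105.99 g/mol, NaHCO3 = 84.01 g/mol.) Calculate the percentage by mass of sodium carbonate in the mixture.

76.17 %

n(HCl) = 0.01535 × 0.6294 = 9.661 × 10^-3 mol
Let x = n(Na2CO3), y = n(NaHCO3).
Titrant: 2x + 1y = 9.661 × 10^-3;  mass: 105.99x + 84.01y = 0.5614
Solving, x = 4.034 × 10^-3 mol, y = 1.593 × 10^-3 mol
mass of Na2CO3 = 4.034 × 10^-3 × 105.99 = 0.4276 g
% Na2CO3 = 0.4276 / 0.5614 × 100 = 76.17 %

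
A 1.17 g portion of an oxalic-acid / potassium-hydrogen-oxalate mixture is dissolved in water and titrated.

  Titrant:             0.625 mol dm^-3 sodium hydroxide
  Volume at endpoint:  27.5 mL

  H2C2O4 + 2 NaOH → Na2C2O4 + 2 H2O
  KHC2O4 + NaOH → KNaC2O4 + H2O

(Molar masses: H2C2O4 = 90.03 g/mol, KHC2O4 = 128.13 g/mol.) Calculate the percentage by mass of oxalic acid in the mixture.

n(NaOH) = 0.0275 × 0.625 = 0.0172 mol
Let x = n(H2C2O4), y = n(KHC2O4).
Titrant: 2x + 1y = 0.0172;  mass: 90.03x + 128.13y = 1.17
Solving, x = 6.21 × 10^-3 mol, y = 4.77 × 10^-3 mol
mass of H2C2O4 = 6.21 × 10^-3 × 90.03 = 0.559 g
% H2C2O4 = 0.559 / 1.17 × 100 = 47.8 %

47.8 %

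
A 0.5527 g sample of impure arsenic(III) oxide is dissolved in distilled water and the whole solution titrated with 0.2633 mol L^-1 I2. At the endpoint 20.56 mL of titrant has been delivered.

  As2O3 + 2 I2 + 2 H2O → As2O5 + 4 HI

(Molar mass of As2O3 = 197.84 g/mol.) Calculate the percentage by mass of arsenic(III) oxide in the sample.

96.89 %

n(I2) = 0.02056 L × 0.2633 mol/L = 5.413 × 10^-3 mol
From the 1:2 ratio, n(As2O3) = 1/2 × 5.413 × 10^-3 = 2.707 × 10^-3 mol
mass of As2O3 = 2.707 × 10^-3 × 197.84 g/mol = 0.5355 g
% As2O3 = 0.5355 / 0.5527 × 100 = 96.89 %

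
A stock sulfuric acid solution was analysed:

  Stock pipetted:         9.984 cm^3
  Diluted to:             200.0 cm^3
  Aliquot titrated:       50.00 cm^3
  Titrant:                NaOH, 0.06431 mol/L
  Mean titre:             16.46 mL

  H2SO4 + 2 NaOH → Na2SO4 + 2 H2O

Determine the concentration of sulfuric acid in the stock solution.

n(NaOH) = 0.01646 × 0.06431 = 1.059 × 10^-3 mol
From the 1:2 ratio, n(H2SO4) in the aliquot = 1/2 × 1.059 × 10^-3 = 5.293 × 10^-4 mol
[H2SO4]_dilute = 5.293 × 10^-4 / 0.05000 = 0.01059 mol/L
Dilution factor = 200.0 / 9.984 = 20.03
[H2SO4]_stock = 0.01059 × 20.03 = 0.2120 mol/L

0.2120 mol/L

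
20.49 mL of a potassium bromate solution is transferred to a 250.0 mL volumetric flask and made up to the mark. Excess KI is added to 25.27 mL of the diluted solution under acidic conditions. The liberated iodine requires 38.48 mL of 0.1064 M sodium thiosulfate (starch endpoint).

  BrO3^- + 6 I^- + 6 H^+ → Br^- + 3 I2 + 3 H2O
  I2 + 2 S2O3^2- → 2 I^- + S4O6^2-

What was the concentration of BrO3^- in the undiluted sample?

n(S2O3^2-) = 0.03848 × 0.1064 = 4.094 × 10^-3 mol
n(I2) = n(S2O3^2-)/2 = 2.047 × 10^-3 mol
From the 1:3 ratio, n(BrO3^-) in the aliquot = 1/3 × 2.047 × 10^-3 = 6.824 × 10^-4 mol
[BrO3^-]_dilute = 6.824 × 10^-4 / 0.02527 = 0.02700 mol/L
[BrO3^-]_original = 0.02700 × 250.0/20.49 = 0.3295 mol/L

0.3295 M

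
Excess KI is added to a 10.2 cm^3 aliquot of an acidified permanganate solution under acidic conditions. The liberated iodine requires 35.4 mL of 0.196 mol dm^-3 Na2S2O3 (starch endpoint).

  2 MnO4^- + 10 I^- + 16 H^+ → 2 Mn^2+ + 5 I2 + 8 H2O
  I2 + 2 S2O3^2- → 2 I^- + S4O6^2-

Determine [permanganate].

0.136 mol/L

n(S2O3^2-) = 0.0354 × 0.196 = 6.94 × 10^-3 mol
n(I2) = n(S2O3^2-)/2 = 3.47 × 10^-3 mol
From the 2:5 ratio, n(MnO4^-) in the aliquot = 2/5 × 3.47 × 10^-3 = 1.39 × 10^-3 mol
[MnO4^-] = 1.39 × 10^-3 / 0.0102 = 0.136 mol/L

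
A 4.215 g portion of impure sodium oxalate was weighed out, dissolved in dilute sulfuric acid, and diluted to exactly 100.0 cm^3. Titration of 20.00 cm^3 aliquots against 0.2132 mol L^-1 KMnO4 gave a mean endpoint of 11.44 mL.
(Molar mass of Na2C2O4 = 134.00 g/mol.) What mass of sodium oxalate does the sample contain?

4.085 g

2 MnO4^- + 5 C2O4^2- + 16 H^+ → 2 Mn^2+ + 10 CO2 + 8 H2O
n(KMnO4) per titration = 0.01144 × 0.2132 = 2.439 × 10^-3 mol
From the 5:2 ratio, n(Na2C2O4) in each aliquot = 5/2 × 2.439 × 10^-3 = 6.098 × 10^-3 mol
n(Na2C2O4) in the whole flask = 6.098 × 10^-3 × 100.0/20.00 = 0.03049 mol
mass of Na2C2O4 = 0.03049 × 134.00 = 4.085 g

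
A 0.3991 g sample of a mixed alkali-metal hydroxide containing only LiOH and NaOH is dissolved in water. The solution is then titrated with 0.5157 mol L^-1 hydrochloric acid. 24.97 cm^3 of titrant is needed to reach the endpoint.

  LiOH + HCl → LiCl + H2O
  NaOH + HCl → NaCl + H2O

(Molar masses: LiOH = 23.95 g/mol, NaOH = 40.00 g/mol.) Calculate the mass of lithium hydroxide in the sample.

0.1731 g

n(HCl) = 0.02497 × 0.5157 = 0.01288 mol
Let x = n(LiOH), y = n(NaOH).
Titrant: 1x + 1y = 0.01288;  mass: 23.95x + 40.00y = 0.3991
Solving, x = 7.226 × 10^-3 mol, y = 5.651 × 10^-3 mol
mass of LiOH = 7.226 × 10^-3 × 23.95 = 0.1731 g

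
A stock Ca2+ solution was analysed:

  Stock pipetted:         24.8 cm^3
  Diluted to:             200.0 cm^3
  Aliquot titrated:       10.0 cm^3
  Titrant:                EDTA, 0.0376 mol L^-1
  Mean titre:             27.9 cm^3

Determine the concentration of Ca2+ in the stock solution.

Ca^2+ + EDTA^4- → [Ca(EDTA)]^2-
n(EDTA) = 0.0279 × 0.0376 = 1.05 × 10^-3 mol
n(Ca2+) in the aliquot = 1.05 × 10^-3 mol (1:1 ratio)
[Ca2+]_dilute = 1.05 × 10^-3 / 0.0100 = 0.105 mol/L
Dilution factor = 200.0 / 24.8 = 8.065
[Ca2+]_stock = 0.105 × 8.065 = 0.846 mol/L

0.846 mol/L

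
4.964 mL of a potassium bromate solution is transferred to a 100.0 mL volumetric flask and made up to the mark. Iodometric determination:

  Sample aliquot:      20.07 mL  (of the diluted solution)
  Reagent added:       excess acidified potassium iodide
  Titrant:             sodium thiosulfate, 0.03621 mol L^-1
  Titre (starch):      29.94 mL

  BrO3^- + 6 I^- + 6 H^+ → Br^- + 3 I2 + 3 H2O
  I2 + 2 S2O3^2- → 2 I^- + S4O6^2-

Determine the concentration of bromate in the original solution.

n(S2O3^2-) = 0.02994 × 0.03621 = 1.084 × 10^-3 mol
n(I2) = n(S2O3^2-)/2 = 5.421 × 10^-4 mol
From the 1:3 ratio, n(BrO3^-) in the aliquot = 1/3 × 5.421 × 10^-4 = 1.807 × 10^-4 mol
[BrO3^-]_dilute = 1.807 × 10^-4 / 0.02007 = 0.009003 mol/L
[BrO3^-]_original = 0.009003 × 100.0/4.964 = 0.1814 mol/L

0.1814 mol/L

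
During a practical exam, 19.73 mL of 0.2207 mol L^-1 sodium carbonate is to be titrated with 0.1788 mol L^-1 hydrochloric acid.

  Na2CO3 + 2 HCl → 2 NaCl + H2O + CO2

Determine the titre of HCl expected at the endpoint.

48.71 mL

n(Na2CO3) = 0.01973 L × 0.2207 mol/L = 4.354 × 10^-3 mol
From the 2:1 stoichiometry, n(HCl) = 2/1 × 4.354 × 10^-3 = 8.709 × 10^-3 mol
V(HCl) = 8.709 × 10^-3 mol / 0.1788 mol/L = 0.04871 L = 48.71 mL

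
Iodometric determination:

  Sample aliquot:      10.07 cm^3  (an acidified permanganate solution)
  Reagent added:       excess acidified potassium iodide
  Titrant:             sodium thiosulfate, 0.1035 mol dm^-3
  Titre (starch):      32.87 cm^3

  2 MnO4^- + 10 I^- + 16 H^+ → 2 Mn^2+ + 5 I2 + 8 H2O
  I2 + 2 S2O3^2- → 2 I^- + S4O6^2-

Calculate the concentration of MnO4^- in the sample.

n(S2O3^2-) = 0.03287 × 0.1035 = 3.402 × 10^-3 mol
n(I2) = n(S2O3^2-)/2 = 1.701 × 10^-3 mol
From the 2:5 ratio, n(MnO4^-) in the aliquot = 2/5 × 1.701 × 10^-3 = 6.804 × 10^-4 mol
[MnO4^-] = 6.804 × 10^-4 / 0.01007 = 0.06757 mol/L

0.06757 mol/L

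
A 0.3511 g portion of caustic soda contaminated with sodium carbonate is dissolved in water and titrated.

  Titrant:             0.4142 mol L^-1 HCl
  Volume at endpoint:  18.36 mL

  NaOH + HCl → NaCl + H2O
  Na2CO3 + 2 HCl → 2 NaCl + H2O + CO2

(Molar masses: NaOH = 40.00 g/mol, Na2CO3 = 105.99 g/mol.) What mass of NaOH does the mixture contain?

0.1598 g

n(HCl) = 0.01836 × 0.4142 = 7.605 × 10^-3 mol
Let x = n(NaOH), y = n(Na2CO3).
Titrant: 1x + 2y = 7.605 × 10^-3;  mass: 40.00x + 105.99y = 0.3511
Solving, x = 3.995 × 10^-3 mol, y = 1.805 × 10^-3 mol
mass of NaOH = 3.995 × 10^-3 × 40.00 = 0.1598 g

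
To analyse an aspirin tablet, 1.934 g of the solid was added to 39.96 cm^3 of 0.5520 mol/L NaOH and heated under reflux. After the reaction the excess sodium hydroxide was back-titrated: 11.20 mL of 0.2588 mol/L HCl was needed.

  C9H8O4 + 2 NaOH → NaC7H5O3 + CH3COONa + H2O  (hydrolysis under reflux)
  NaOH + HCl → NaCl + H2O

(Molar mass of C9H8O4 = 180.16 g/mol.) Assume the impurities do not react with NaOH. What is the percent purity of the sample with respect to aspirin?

n(NaOH) added = 0.03996 × 0.5520 = 0.02206 mol
n(HCl) used in back-titration = 0.01120 × 0.2588 = 2.899 × 10^-3 mol
n(NaOH) left over = 2.899 × 10^-3 mol (1:1 ratio)
n(NaOH) consumed by analyte = 0.02206 − 2.899 × 10^-3 = 0.01916 mol
From the 1:2 ratio, n(C9H8O4) = 1/2 × 0.01916 = 9.580 × 10^-3 mol
mass of C9H8O4 = 9.580 × 10^-3 × 180.16 = 1.726 g
% C9H8O4 = 1.726 / 1.934 × 100 = 89.24 %

89.24 %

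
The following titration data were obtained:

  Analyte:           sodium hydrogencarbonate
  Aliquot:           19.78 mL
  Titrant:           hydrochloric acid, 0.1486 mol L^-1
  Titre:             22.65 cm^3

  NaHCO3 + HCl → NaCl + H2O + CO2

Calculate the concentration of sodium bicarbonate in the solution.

n(HCl) = 0.02265 L × 0.1486 mol/L = 3.366 × 10^-3 mol
n(NaHCO3) = 3.366 × 10^-3 mol (1:1 mole ratio)
[NaHCO3] = 3.366 × 10^-3 mol / 0.01978 L = 0.1702 mol/L

0.1702 mol/L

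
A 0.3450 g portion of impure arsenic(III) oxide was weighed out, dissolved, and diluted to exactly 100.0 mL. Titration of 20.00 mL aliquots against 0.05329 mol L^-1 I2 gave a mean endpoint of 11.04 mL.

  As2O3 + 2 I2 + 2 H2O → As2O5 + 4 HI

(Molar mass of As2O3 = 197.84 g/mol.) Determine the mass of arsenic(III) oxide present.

n(I2) per titration = 0.01104 × 0.05329 = 5.883 × 10^-4 mol
From the 1:2 ratio, n(As2O3) in each aliquot = 1/2 × 5.883 × 10^-4 = 2.942 × 10^-4 mol
n(As2O3) in the whole flask = 2.942 × 10^-4 × 100.0/20.00 = 1.471 × 10^-3 mol
mass of As2O3 = 1.471 × 10^-3 × 197.84 = 0.2910 g

0.2910 g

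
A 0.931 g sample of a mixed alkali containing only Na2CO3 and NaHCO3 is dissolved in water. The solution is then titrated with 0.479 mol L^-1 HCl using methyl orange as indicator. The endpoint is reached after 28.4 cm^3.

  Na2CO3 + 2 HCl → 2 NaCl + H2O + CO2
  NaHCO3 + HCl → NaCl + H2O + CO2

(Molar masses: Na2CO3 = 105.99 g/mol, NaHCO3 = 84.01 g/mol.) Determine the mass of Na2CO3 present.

0.362 g

n(HCl) = 0.0284 × 0.479 = 0.0136 mol
Let x = n(Na2CO3), y = n(NaHCO3).
Titrant: 2x + 1y = 0.0136;  mass: 105.99x + 84.01y = 0.931
Solving, x = 3.42 × 10^-3 mol, y = 6.77 × 10^-3 mol
mass of Na2CO3 = 3.42 × 10^-3 × 105.99 = 0.362 g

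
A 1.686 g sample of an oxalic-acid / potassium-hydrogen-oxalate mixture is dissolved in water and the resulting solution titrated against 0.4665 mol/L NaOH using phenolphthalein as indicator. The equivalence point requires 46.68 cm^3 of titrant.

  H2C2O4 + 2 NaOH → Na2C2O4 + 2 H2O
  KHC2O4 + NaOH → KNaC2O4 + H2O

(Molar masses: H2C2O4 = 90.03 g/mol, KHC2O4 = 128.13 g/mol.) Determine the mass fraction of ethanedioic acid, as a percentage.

35.47 %

n(NaOH) = 0.04668 × 0.4665 = 0.02178 mol
Let x = n(H2C2O4), y = n(KHC2O4).
Titrant: 2x + 1y = 0.02178;  mass: 90.03x + 128.13y = 1.686
Solving, x = 6.643 × 10^-3 mol, y = 8.491 × 10^-3 mol
mass of H2C2O4 = 6.643 × 10^-3 × 90.03 = 0.5980 g
% H2C2O4 = 0.5980 / 1.686 × 100 = 35.47 %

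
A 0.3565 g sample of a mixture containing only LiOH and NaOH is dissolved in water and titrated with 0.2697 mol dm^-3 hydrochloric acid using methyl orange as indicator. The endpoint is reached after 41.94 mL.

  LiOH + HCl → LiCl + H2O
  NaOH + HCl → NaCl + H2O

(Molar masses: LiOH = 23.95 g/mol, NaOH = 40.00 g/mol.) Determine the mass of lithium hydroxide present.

0.1432 g

n(HCl) = 0.04194 × 0.2697 = 0.01131 mol
Let x = n(LiOH), y = n(NaOH).
Titrant: 1x + 1y = 0.01131;  mass: 23.95x + 40.00y = 0.3565
Solving, x = 5.978 × 10^-3 mol, y = 5.333 × 10^-3 mol
mass of LiOH = 5.978 × 10^-3 × 23.95 = 0.1432 g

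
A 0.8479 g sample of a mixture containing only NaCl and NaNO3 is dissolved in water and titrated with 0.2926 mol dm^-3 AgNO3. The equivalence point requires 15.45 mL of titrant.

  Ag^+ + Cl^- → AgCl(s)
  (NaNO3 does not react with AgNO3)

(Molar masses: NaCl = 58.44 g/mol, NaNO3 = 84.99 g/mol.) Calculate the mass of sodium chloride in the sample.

n(AgNO3) = 0.01545 × 0.2926 = 4.521 × 10^-3 mol
Let x = n(NaCl), y = n(NaNO3).
Titrant: 1x = 4.521 × 10^-3;  mass: 58.44x + 84.99y = 0.8479
Solving, x = 4.521 × 10^-3 mol, y = 6.868 × 10^-3 mol
mass of NaCl = 4.521 × 10^-3 × 58.44 = 0.2642 g

0.2642 g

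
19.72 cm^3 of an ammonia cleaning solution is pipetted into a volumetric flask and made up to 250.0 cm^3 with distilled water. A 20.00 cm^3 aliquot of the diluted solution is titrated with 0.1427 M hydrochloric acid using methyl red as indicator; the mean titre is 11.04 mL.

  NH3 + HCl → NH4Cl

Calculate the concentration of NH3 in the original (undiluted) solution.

n(HCl) = 0.01104 × 0.1427 = 1.575 × 10^-3 mol
n(NH3) in the aliquot = 1.575 × 10^-3 mol (1:1 ratio)
[NH3]_dilute = 1.575 × 10^-3 / 0.02000 = 0.07877 mol/L
Dilution factor = 250.0 / 19.72 = 12.68
[NH3]_stock = 0.07877 × 12.68 = 0.9986 mol/L

0.9986 M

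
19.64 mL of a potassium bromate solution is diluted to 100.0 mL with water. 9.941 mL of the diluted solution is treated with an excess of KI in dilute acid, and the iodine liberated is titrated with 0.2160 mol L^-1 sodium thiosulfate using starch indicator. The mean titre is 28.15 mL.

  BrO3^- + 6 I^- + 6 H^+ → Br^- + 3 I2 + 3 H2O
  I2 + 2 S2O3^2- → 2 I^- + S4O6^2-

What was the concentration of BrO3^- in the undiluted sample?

n(S2O3^2-) = 0.02815 × 0.2160 = 6.080 × 10^-3 mol
n(I2) = n(S2O3^2-)/2 = 3.040 × 10^-3 mol
From the 1:3 ratio, n(BrO3^-) in the aliquot = 1/3 × 3.040 × 10^-3 = 1.013 × 10^-3 mol
[BrO3^-]_dilute = 1.013 × 10^-3 / 0.009941 = 0.1019 mol/L
[BrO3^-]_original = 0.1019 × 100.0/19.64 = 0.5191 mol/L

0.5191 mol/L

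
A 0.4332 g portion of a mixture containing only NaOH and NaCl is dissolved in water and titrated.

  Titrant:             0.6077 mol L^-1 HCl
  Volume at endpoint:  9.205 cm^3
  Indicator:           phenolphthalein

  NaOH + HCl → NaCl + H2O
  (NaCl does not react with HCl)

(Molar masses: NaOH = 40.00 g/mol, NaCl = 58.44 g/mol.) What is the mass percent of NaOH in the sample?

n(HCl) = 0.009205 × 0.6077 = 5.594 × 10^-3 mol
Let x = n(NaOH), y = n(NaCl).
Titrant: 1x = 5.594 × 10^-3;  mass: 40.00x + 58.44y = 0.4332
Solving, x = 5.594 × 10^-3 mol, y = 3.584 × 10^-3 mol
mass of NaOH = 5.594 × 10^-3 × 40.00 = 0.2238 g
% NaOH = 0.2238 / 0.4332 × 100 = 51.65 %

51.65 %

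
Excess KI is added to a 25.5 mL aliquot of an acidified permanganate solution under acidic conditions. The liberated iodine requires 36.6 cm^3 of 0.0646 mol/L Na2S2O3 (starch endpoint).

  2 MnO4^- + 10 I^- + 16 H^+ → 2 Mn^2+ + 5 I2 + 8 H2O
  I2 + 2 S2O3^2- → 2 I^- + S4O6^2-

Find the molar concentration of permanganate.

0.0185 mol/L

n(S2O3^2-) = 0.0366 × 0.0646 = 2.36 × 10^-3 mol
n(I2) = n(S2O3^2-)/2 = 1.18 × 10^-3 mol
From the 2:5 ratio, n(MnO4^-) in the aliquot = 2/5 × 1.18 × 10^-3 = 4.73 × 10^-4 mol
[MnO4^-] = 4.73 × 10^-4 / 0.0255 = 0.0185 mol/L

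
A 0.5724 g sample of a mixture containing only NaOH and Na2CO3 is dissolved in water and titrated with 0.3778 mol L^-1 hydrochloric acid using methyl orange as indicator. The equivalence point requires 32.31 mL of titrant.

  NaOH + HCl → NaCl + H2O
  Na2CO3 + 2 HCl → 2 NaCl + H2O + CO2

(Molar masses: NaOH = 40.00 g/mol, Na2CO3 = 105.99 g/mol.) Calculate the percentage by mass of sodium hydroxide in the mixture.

n(HCl) = 0.03231 × 0.3778 = 0.01221 mol
Let x = n(NaOH), y = n(Na2CO3).
Titrant: 1x + 2y = 0.01221;  mass: 40.00x + 105.99y = 0.5724
Solving, x = 5.733 × 10^-3 mol, y = 3.237 × 10^-3 mol
mass of NaOH = 5.733 × 10^-3 × 40.00 = 0.2293 g
% NaOH = 0.2293 / 0.5724 × 100 = 40.06 %

40.06 %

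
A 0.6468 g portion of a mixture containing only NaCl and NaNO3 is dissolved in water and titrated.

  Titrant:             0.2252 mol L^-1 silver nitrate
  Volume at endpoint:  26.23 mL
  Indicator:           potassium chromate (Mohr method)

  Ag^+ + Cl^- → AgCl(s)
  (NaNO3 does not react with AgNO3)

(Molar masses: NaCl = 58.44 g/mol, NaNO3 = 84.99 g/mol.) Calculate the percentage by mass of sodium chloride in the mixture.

n(AgNO3) = 0.02623 × 0.2252 = 5.907 × 10^-3 mol
Let x = n(NaCl), y = n(NaNO3).
Titrant: 1x = 5.907 × 10^-3;  mass: 58.44x + 84.99y = 0.6468
Solving, x = 5.907 × 10^-3 mol, y = 3.549 × 10^-3 mol
mass of NaCl = 5.907 × 10^-3 × 58.44 = 0.3452 g
% NaCl = 0.3452 / 0.6468 × 100 = 53.37 %

53.37 %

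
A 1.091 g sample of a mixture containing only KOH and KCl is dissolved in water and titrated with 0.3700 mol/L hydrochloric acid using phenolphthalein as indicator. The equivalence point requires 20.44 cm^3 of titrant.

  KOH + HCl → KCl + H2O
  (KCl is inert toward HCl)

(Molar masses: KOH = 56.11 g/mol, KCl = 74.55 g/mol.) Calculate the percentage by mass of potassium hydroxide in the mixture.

n(HCl) = 0.02044 × 0.3700 = 7.563 × 10^-3 mol
Let x = n(KOH), y = n(KCl).
Titrant: 1x = 7.563 × 10^-3;  mass: 56.11x + 74.55y = 1.091
Solving, x = 7.563 × 10^-3 mol, y = 8.942 × 10^-3 mol
mass of KOH = 7.563 × 10^-3 × 56.11 = 0.4243 g
% KOH = 0.4243 / 1.091 × 100 = 38.90 %

38.90 %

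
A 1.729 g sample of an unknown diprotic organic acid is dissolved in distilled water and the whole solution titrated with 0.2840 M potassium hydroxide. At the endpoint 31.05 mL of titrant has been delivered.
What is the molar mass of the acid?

n(KOH) = 0.03105 L × 0.2840 mol/L = 8.818 × 10^-3 mol
From the 1:2 ratio, n(H2A) = 1/2 × 8.818 × 10^-3 = 4.409 × 10^-3 mol
M = m / n = 1.729 g / 4.409 × 10^-3 mol = 392.1 g/mol

392.1 g/mol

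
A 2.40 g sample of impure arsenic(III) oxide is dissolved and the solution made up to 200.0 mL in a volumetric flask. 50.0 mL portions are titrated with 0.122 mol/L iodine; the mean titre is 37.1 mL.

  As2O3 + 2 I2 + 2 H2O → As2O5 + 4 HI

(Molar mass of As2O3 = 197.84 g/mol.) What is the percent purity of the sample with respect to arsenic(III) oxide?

n(I2) per titration = 0.0371 × 0.122 = 4.53 × 10^-3 mol
From the 1:2 ratio, n(As2O3) in each aliquot = 1/2 × 4.53 × 10^-3 = 2.26 × 10^-3 mol
n(As2O3) in the whole flask = 2.26 × 10^-3 × 200.0/50.0 = 9.05 × 10^-3 mol
mass of As2O3 = 9.05 × 10^-3 × 197.84 = 1.79 g
% As2O3 = 1.79 / 2.40 × 100 = 74.6 %

74.6 %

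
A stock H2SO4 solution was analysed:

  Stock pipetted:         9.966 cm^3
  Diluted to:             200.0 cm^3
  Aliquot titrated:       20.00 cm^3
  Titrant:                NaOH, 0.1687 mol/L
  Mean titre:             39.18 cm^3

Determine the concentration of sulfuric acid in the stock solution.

H2SO4 + 2 NaOH → Na2SO4 + 2 H2O
n(NaOH) = 0.03918 × 0.1687 = 6.610 × 10^-3 mol
From the 1:2 ratio, n(H2SO4) in the aliquot = 1/2 × 6.610 × 10^-3 = 3.305 × 10^-3 mol
[H2SO4]_dilute = 3.305 × 10^-3 / 0.02000 = 0.1652 mol/L
Dilution factor = 200.0 / 9.966 = 20.07
[H2SO4]_stock = 0.1652 × 20.07 = 3.316 mol/L

3.316 mol/L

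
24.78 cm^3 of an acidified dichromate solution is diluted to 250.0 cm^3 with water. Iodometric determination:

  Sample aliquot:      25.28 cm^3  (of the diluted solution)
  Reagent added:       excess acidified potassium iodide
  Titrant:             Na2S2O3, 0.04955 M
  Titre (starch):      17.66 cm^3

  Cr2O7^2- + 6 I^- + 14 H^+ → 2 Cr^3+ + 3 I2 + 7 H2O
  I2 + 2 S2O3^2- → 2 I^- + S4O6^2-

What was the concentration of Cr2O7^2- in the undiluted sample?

n(S2O3^2-) = 0.01766 × 0.04955 = 8.751 × 10^-4 mol
n(I2) = n(S2O3^2-)/2 = 4.375 × 10^-4 mol
From the 1:3 ratio, n(Cr2O7^2-) in the aliquot = 1/3 × 4.375 × 10^-4 = 1.458 × 10^-4 mol
[Cr2O7^2-]_dilute = 1.458 × 10^-4 / 0.02528 = 0.005769 mol/L
[Cr2O7^2-]_original = 0.005769 × 250.0/24.78 = 0.05820 mol/L

0.05820 M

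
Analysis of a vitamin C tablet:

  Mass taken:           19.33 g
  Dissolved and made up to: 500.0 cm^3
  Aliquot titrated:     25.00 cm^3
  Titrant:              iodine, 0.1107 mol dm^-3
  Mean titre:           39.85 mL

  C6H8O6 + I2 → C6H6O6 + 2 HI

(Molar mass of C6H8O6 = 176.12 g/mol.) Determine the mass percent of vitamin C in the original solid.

80.39 %

n(I2) per titration = 0.03985 × 0.1107 = 4.411 × 10^-3 mol
n(C6H8O6) in each aliquot = 4.411 × 10^-3 mol (1:1 ratio)
n(C6H8O6) in the whole flask = 4.411 × 10^-3 × 500.0/25.00 = 0.08823 mol
mass of C6H8O6 = 0.08823 × 176.12 = 15.54 g
% C6H8O6 = 15.54 / 19.33 × 100 = 80.39 %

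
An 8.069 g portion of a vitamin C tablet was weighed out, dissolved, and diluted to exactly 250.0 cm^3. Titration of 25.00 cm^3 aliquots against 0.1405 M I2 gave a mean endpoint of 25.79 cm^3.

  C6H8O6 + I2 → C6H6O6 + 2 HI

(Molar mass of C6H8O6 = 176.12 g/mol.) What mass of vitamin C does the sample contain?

6.382 g

n(I2) per titration = 0.02579 × 0.1405 = 3.623 × 10^-3 mol
n(C6H8O6) in each aliquot = 3.623 × 10^-3 mol (1:1 ratio)
n(C6H8O6) in the whole flask = 3.623 × 10^-3 × 250.0/25.00 = 0.03623 mol
mass of C6H8O6 = 0.03623 × 176.12 = 6.382 g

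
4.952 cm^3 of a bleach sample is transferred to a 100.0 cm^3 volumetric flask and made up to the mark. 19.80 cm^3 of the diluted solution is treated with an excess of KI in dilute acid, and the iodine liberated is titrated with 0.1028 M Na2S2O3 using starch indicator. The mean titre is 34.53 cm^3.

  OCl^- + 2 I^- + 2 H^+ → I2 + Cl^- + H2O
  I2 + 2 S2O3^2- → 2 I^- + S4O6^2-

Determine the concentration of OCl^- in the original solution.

n(S2O3^2-) = 0.03453 × 0.1028 = 3.550 × 10^-3 mol
n(I2) = n(S2O3^2-)/2 = 1.775 × 10^-3 mol
n(OCl^-) in the aliquot = 1.775 × 10^-3 mol (1:1 ratio)
[OCl^-]_dilute = 1.775 × 10^-3 / 0.01980 = 0.08964 mol/L
[OCl^-]_original = 0.08964 × 100.0/4.952 = 1.810 mol/L

1.810 M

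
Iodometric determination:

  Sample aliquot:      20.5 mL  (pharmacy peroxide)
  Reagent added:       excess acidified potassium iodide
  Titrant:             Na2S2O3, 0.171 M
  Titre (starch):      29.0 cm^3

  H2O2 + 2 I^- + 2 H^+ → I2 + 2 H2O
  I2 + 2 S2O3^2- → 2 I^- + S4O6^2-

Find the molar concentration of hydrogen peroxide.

0.121 M

n(S2O3^2-) = 0.0290 × 0.171 = 4.96 × 10^-3 mol
n(I2) = n(S2O3^2-)/2 = 2.48 × 10^-3 mol
n(H2O2) in the aliquot = 2.48 × 10^-3 mol (1:1 ratio)
[H2O2] = 2.48 × 10^-3 / 0.0205 = 0.121 mol/L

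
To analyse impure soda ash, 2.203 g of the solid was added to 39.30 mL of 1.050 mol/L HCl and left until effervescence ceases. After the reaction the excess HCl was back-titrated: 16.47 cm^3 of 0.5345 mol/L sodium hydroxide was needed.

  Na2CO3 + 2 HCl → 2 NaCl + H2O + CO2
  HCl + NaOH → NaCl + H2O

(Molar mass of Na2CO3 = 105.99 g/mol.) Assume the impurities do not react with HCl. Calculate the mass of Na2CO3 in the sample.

n(HCl) added = 0.03930 × 1.050 = 0.04127 mol
n(NaOH) used in back-titration = 0.01647 × 0.5345 = 8.803 × 10^-3 mol
n(HCl) left over = 8.803 × 10^-3 mol (1:1 ratio)
n(HCl) consumed by analyte = 0.04127 − 8.803 × 10^-3 = 0.03246 mol
From the 1:2 ratio, n(Na2CO3) = 1/2 × 0.03246 = 0.01623 mol
mass of Na2CO3 = 0.01623 × 105.99 = 1.720 g

1.720 g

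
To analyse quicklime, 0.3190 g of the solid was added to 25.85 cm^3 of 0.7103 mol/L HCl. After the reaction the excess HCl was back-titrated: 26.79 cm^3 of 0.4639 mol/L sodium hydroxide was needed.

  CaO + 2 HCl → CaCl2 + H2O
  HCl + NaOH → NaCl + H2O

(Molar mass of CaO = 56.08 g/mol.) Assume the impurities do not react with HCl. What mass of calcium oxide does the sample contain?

n(HCl) added = 0.02585 × 0.7103 = 0.01836 mol
n(NaOH) used in back-titration = 0.02679 × 0.4639 = 0.01243 mol
n(HCl) left over = 0.01243 mol (1:1 ratio)
n(HCl) consumed by analyte = 0.01836 − 0.01243 = 5.933 × 10^-3 mol
From the 1:2 ratio, n(CaO) = 1/2 × 5.933 × 10^-3 = 2.967 × 10^-3 mol
mass of CaO = 2.967 × 10^-3 × 56.08 = 0.1664 g

0.1664 g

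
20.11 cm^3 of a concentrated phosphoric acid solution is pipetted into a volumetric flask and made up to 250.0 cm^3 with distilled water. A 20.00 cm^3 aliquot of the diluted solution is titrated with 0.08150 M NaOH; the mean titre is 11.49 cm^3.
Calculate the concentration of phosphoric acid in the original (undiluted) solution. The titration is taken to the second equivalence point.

0.2910 M

H3PO4 + 2 NaOH → Na2HPO4 + 2 H2O
n(NaOH) = 0.01149 × 0.08150 = 9.364 × 10^-4 mol
From the 1:2 ratio, n(H3PO4) in the aliquot = 1/2 × 9.364 × 10^-4 = 4.682 × 10^-4 mol
[H3PO4]_dilute = 4.682 × 10^-4 / 0.02000 = 0.02341 mol/L
Dilution factor = 250.0 / 20.11 = 12.43
[H3PO4]_stock = 0.02341 × 12.43 = 0.2910 mol/L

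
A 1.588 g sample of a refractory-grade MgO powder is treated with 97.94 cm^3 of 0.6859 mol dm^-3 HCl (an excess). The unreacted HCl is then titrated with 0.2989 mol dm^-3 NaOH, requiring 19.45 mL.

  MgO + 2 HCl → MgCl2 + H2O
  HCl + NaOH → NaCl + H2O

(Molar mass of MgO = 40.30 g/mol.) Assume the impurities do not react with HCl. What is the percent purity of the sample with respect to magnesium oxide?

n(HCl) added = 0.09794 × 0.6859 = 0.06718 mol
n(NaOH) used in back-titration = 0.01945 × 0.2989 = 5.814 × 10^-3 mol
n(HCl) left over = 5.814 × 10^-3 mol (1:1 ratio)
n(HCl) consumed by analyte = 0.06718 − 5.814 × 10^-3 = 0.06136 mol
From the 1:2 ratio, n(MgO) = 1/2 × 0.06136 = 0.03068 mol
mass of MgO = 0.03068 × 40.30 = 1.236 g
% MgO = 1.236 / 1.588 × 100 = 77.86 %

77.86 %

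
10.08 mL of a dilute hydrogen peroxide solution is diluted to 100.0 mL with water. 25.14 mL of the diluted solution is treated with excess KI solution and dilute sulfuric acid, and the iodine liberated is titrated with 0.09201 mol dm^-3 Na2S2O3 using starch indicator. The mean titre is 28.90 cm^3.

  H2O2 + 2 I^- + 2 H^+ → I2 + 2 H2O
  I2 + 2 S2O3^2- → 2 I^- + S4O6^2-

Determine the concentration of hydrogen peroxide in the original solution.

0.5247 mol/L

n(S2O3^2-) = 0.02890 × 0.09201 = 2.659 × 10^-3 mol
n(I2) = n(S2O3^2-)/2 = 1.330 × 10^-3 mol
n(H2O2) in the aliquot = 1.330 × 10^-3 mol (1:1 ratio)
[H2O2]_dilute = 1.330 × 10^-3 / 0.02514 = 0.05289 mol/L
[H2O2]_original = 0.05289 × 100.0/10.08 = 0.5247 mol/L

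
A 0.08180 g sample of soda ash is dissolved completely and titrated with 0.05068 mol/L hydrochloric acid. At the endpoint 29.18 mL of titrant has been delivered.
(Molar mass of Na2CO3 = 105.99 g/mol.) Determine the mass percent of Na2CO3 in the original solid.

95.81 %

Na2CO3 + 2 HCl → 2 NaCl + H2O + CO2
n(HCl) = 0.02918 L × 0.05068 mol/L = 1.479 × 10^-3 mol
From the 1:2 ratio, n(Na2CO3) = 1/2 × 1.479 × 10^-3 = 7.394 × 10^-4 mol
mass of Na2CO3 = 7.394 × 10^-4 × 105.99 g/mol = 0.07837 g
% Na2CO3 = 0.07837 / 0.08180 × 100 = 95.81 %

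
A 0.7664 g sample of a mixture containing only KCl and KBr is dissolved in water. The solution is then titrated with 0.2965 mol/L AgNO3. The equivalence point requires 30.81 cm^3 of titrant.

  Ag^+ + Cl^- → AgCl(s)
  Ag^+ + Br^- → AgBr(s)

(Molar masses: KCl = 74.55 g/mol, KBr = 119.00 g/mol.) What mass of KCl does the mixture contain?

n(AgNO3) = 0.03081 × 0.2965 = 9.135 × 10^-3 mol
Let x = n(KCl), y = n(KBr).
Titrant: 1x + 1y = 9.135 × 10^-3;  mass: 74.55x + 119.00y = 0.7664
Solving, x = 7.215 × 10^-3 mol, y = 1.921 × 10^-3 mol
mass of KCl = 7.215 × 10^-3 × 74.55 = 0.5378 g

0.5378 g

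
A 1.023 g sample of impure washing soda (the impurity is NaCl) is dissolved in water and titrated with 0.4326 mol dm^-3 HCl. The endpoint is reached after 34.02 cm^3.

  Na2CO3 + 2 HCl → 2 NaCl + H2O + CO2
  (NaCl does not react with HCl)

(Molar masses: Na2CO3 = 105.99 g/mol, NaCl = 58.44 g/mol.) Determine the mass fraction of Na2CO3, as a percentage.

76.24 %

n(HCl) = 0.03402 × 0.4326 = 0.01472 mol
Let x = n(Na2CO3), y = n(NaCl).
Titrant: 2x = 0.01472;  mass: 105.99x + 58.44y = 1.023
Solving, x = 7.359 × 10^-3 mol, y = 4.159 × 10^-3 mol
mass of Na2CO3 = 7.359 × 10^-3 × 105.99 = 0.7799 g
% Na2CO3 = 0.7799 / 1.023 × 100 = 76.24 %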